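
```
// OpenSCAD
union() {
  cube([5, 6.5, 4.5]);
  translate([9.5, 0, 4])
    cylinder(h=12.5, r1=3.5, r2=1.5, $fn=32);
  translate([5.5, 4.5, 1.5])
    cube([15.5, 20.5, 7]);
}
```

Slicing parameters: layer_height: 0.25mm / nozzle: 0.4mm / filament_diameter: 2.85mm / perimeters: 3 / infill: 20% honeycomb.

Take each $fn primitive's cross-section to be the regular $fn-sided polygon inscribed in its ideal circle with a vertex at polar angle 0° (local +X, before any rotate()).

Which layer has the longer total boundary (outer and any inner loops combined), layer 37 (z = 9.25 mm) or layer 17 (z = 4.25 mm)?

Layer 37 (z = 9.25): the cube does not reach this height (z outside [0, 4.5]); the cone at (9.5, 0): at t=0.420 of its height the radius interpolates to r₁+(r₂−r₁)t = 2.660, giving a regular 32-gon of that circumradius (perimeter = 2·32·2.660·sin(180°/32) = 16.69 mm); the cube at (5.5, 4.5) is absent (z outside [1.5, 8.5]); Merging all regions: only the cone at (9.5, 0) is present, so the union is just that shape — boundary = 16.69 mm. So its perimeter = 16.69 mm. Layer 17 (z = 4.25): the cube is present — its section is the full 5×6.5 rectangle (perimeter 23.00 mm); the cone at (9.5, 0) (r1=3.5→r2=1.5) has section circumradius 3.460 here — a regular 32-gon (perimeter = 2·32·3.460·sin(180°/32) = 21.70 mm); the 15.5×20.5 cube at (5.5, 4.5) contributes its full rectangle (perimeter 72.00 mm); Taking the union: the 3 present regions are separate (no shared area or edge), so areas and boundary lengths simply add and each stays a separate island — boundary = 116.70 mm. So its perimeter = 116.70 mm. Layer 17 is larger (116.70 vs 16.69 mm).

layer 17 (z = 4.25 mm)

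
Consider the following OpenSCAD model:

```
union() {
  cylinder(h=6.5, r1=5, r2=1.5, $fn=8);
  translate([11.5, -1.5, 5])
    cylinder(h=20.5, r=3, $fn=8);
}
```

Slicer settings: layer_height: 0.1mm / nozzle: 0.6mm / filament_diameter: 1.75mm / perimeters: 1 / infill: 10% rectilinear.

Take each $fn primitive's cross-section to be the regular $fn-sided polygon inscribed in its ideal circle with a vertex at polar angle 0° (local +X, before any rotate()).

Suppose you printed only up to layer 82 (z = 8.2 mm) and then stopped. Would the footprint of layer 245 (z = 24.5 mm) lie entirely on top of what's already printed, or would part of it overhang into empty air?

Compare the two slices. At z = 8.2: the cone is not intersected at this z (z outside [0, 6.5]); the r=3 cylinder at (11.5, -1.5) gives a regular 8-gon of circumradius 3 (constant along its height) (area = (8/2)·3.000²·sin(360°/8) = 25.46 mm²); Taking the union: only the r=3 cylinder at (11.5, -1.5) is present, so the union is just that shape — area = 25.46 mm². At z = 24.5: the cone does not reach this height (z outside [0, 6.5]); the r=3 cylinder at (11.5, -1.5) contributes a regular 8-gon of circumradius 3 (area = (8/2)·3.000²·sin(360°/8) = 25.46 mm²); Combining (union): only the r=3 cylinder at (11.5, -1.5) is present, so the union is just that shape — area = 25.46 mm². Checking containment: the cross-section at z = 24.5 is a subset of the cross-section at z = 8.2.

entirely on top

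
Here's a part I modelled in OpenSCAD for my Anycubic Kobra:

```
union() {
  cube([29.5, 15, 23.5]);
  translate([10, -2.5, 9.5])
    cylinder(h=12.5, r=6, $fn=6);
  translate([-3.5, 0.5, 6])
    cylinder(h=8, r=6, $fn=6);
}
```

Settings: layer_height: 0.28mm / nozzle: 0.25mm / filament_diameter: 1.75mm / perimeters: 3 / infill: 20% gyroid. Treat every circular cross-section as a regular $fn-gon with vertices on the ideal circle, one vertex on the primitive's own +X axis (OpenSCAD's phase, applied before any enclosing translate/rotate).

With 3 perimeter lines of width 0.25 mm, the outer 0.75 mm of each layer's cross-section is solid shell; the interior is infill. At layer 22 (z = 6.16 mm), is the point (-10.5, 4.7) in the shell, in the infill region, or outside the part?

At z = 6.16 mm: the cube is present — its section is the full 29.5×15 rectangle; the cylinder at (10, -2.5) does not reach this height (z outside [9.5, 22]); the r=6 cylinder at (-3.5, 0.5) contributes a regular 6-gon of circumradius 6; Taking the union: the regions partially overlap (shared area 6.59 mm²), so overlapping operands fuse into one piece — 1 connected region. Overall, the cross-section is a single solid region. The nearest boundary edge runs (-9.50, 0.50)→(-6.50, 5.70); distance from the point to it = 2.97 mm. The point is not inside any of the regions above, so it lies outside the cross-section (2.97 mm from the nearest boundary).

outside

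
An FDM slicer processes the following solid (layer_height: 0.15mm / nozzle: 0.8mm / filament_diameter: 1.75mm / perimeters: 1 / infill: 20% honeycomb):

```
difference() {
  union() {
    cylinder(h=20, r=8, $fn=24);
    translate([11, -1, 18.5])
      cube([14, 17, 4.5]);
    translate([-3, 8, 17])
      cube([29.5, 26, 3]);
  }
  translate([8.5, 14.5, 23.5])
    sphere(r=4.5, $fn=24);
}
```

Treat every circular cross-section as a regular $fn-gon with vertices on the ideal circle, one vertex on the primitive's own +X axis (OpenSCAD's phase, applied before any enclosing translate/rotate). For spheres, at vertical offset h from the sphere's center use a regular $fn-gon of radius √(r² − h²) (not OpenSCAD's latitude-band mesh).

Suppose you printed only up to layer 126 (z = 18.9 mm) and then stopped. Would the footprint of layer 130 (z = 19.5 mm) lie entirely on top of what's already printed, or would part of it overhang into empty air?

Compare the two slices. At z = 18.9: the r=8 cylinder contributes a regular 24-gon of circumradius 8 (area = (24/2)·8.000²·sin(360°/24) = 198.77 mm²); the cube at (11, -1) is present — its section is the full 14×17 rectangle (area 238.00 mm²); the cube at (-3, 8) is present — its section is the full 29.5×26 rectangle (area 767.00 mm²); Merging all regions: the regions partially overlap — summed areas 1203.77 mm² minus the doubly-counted overlap 112.00 mm² gives 1091.77 mm² — area = 1091.77 mm²; the sphere at (8.5, 14.5) does not reach this height (|z−center|=4.600 > r=4.5); Taking the first minus the rest: none of the subtracted shapes is present at this height, so that combined region is unchanged — area = 1091.77 mm². At z = 19.5: the r=8 cylinder gives a regular 24-gon of circumradius 8 (constant along its height) (area = (24/2)·8.000²·sin(360°/24) = 198.77 mm²); the cube at (11, -1) (footprint 14×17) is included at this height (area 238.00 mm²); the 29.5×26 cube at (-3, 8) contributes its full rectangle (area 767.00 mm²); Taking the union: the regions partially overlap — summed areas 1203.77 mm² minus the doubly-counted overlap 112.00 mm² gives 1091.77 mm² — area = 1091.77 mm²; the r=4.5 sphere at (8.5, 14.5) contributes a regular 24-gon of circumradius √(4.5²−4²) = 2.062 (area = (24/2)·2.062²·sin(360°/24) = 13.20 mm²); After the difference (first − rest): starting from that combined region (1091.77 mm²), the r=4.5 sphere at (8.5, 14.5) lies wholly inside it (removes its full 13.20 mm² and its 12.92 mm outline becomes a hole wall) — area = 1078.57 mm². Checking containment: the cross-section at z = 19.5 is a subset of the cross-section at z = 18.9.

entirely on top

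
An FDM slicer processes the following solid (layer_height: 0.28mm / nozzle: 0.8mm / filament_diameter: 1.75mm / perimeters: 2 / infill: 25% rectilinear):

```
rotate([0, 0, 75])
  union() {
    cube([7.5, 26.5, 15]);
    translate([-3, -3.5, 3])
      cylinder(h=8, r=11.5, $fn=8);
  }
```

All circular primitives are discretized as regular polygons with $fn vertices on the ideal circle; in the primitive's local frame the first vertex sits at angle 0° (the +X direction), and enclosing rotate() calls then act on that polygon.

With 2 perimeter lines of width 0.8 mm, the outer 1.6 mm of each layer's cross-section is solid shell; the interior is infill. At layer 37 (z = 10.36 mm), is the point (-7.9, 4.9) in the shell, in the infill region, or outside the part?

infill

At z = 10.36 mm: the 7.5×26.5 cube contributes its full rectangle; the r=11.5 cylinder at (-3, -3.5) gives a regular 8-gon of circumradius 11.5 (constant along its height); Combining (union): the regions partially overlap (shared area 33.67 mm²), so overlapping operands fuse into one piece — 1 connected region; (rotated 75° about Z; rotation is an isometry so areas/perimeters/island counts are preserved). Overall, the cross-section is a single solid region. Undo the 75° rotation: the query point maps to (2.688, 8.899) in the un-rotated model frame. The nearest boundary edge runs (0.00, 6.76)→(0.00, 26.50); distance from the point to it = 2.69 mm. The point is inside the cross-section and 2.69 mm from the nearest boundary — more than the 1.6 mm shell width (2 × 0.8), so it's in the infill interior.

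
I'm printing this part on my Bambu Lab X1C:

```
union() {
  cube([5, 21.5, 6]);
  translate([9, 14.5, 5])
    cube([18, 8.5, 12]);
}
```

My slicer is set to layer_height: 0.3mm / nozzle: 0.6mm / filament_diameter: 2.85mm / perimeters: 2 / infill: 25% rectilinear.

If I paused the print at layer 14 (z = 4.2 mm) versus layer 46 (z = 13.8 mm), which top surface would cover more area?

layer 46 (z = 13.8 mm)

Layer 14 (z = 4.2): the 5×21.5 cube contributes its full rectangle (area 107.50 mm²); the cube at (9, 14.5) is not intersected at this z (z outside [5, 17]); Combining (union): only the 5×21.5 cube is present, so the union is just that shape — area = 107.50 mm². So its area = 107.50 mm². Layer 46 (z = 13.8): the cube does not reach this height (z outside [0, 6]); the cube at (9, 14.5) (footprint 18×8.5) is included at this height (area 153.00 mm²); Merging all regions: only the 18×8.5 cube at (9, 14.5) is present, so the union is just that shape — area = 153.00 mm². So its area = 153.00 mm². Layer 46 is larger (153.00 vs 107.50 mm²).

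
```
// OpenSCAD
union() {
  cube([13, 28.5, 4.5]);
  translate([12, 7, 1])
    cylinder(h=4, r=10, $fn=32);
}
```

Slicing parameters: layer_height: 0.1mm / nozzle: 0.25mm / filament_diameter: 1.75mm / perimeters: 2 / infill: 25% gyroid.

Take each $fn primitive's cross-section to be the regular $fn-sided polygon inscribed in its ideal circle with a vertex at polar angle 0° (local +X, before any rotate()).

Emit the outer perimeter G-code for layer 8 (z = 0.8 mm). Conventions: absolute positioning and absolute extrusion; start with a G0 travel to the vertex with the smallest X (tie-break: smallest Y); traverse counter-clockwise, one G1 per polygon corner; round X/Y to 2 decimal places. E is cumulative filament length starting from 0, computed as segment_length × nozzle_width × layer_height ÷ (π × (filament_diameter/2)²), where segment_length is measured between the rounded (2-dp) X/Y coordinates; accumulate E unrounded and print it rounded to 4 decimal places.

G0 X0.00 Y0.00 Z0.80
G1 X13.00 Y0.00 E0.1351
G1 X13.00 Y28.50 E0.4313
G1 X0.00 Y28.50 E0.5665
G1 X0.00 Y0.00 E0.8627

At z = 0.8 mm: the cube is present — its section is the full 13×28.5 rectangle; the cylinder at (12, 7) is not intersected at this z (z outside [1, 5]); Taking the union: only the 13×28.5 cube is present, so the union is just that shape — 1 connected region. The outline is a single polygon with 4 vertices. Extrusion per mm of travel: 0.25 × 0.1 / (π × 0.875²) = 0.010394. Accumulating E over each segment gives final E = 0.8627.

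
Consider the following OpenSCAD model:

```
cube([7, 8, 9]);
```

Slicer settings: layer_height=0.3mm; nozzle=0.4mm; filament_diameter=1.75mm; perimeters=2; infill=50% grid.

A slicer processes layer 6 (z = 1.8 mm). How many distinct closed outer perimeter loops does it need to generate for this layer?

1

At z = 1.8 mm: the 7×8 cube contributes its full rectangle. The result has 1 disconnected region.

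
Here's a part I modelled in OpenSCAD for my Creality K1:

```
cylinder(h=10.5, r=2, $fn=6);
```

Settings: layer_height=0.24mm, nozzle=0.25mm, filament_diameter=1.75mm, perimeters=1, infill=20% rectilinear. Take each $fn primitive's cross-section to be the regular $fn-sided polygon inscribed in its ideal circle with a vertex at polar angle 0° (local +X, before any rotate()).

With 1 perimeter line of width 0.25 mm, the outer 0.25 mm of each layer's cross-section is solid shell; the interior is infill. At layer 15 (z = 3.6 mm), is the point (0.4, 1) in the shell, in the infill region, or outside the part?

infill

At z = 3.6 mm: the r=2 cylinder gives a regular 6-gon of circumradius 2 (constant along its height). Overall, the cross-section is a single solid region. The nearest boundary edge runs (1.00, 1.73)→(-1.00, 1.73); distance from the point to it = 0.73 mm. The point is inside the cross-section and 0.73 mm from the nearest boundary — more than the 0.25 mm shell width (1 × 0.25), so it's in the infill interior.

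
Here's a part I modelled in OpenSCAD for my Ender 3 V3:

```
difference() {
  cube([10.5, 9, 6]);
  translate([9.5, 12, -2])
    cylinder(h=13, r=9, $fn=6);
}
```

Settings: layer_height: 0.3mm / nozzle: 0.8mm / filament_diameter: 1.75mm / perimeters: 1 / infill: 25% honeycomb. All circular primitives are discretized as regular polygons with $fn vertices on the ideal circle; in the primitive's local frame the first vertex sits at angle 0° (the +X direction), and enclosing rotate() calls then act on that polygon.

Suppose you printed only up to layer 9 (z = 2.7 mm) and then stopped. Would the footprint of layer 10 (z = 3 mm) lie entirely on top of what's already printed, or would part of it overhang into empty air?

Compare the two slices. At z = 2.7: the cube (footprint 10.5×9) is included at this height (area 94.50 mm²); the r=9 cylinder at (9.5, 12) gives a regular 6-gon of circumradius 9 (constant along its height) (area = (6/2)·9.000²·sin(360°/6) = 210.44 mm²); Taking the first minus the rest: starting from the 10.5×9 cube (94.50 mm²), the r=9 cylinder at (9.5, 12) partially overlaps it — only the 33.00 mm² overlap (of its 210.44 mm²) is removed, clipping the outline — area = 61.50 mm². At z = 3: the cube (footprint 10.5×9) is included at this height (area 94.50 mm²); the r=9 cylinder at (9.5, 12) contributes a regular 6-gon of circumradius 9 (area = (6/2)·9.000²·sin(360°/6) = 210.44 mm²); Subtracting the remaining from the first: starting from the 10.5×9 cube (94.50 mm²), the r=9 cylinder at (9.5, 12) partially overlaps it — only the 33.00 mm² overlap (of its 210.44 mm²) is removed, clipping the outline — area = 61.50 mm². Checking containment: the cross-section at z = 3 is a subset of the cross-section at z = 2.7.

entirely on top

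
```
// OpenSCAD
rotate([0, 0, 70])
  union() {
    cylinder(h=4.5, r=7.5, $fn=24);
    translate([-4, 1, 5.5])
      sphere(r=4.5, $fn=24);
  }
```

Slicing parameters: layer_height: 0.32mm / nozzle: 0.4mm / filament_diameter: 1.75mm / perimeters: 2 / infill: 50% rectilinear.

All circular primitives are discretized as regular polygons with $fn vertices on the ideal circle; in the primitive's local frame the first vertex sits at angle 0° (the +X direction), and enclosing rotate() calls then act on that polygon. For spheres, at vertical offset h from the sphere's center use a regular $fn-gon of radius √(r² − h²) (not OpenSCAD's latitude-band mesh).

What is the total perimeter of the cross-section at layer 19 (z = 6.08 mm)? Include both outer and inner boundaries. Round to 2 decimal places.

27.96 mm

At z = 6.08 mm: the cylinder does not reach this height (z outside [0, 4.5]); the r=4.5 sphere at (-4, 1) slices to a regular 24-gon of circumradius 4.462 (√(r²−h²) with h=0.58 from center) (perimeter = 2·24·4.462·sin(180°/24) = 27.96 mm); Merging all regions: only the r=4.5 sphere at (-4, 1) is present, so the union is just that shape — boundary = 27.96 mm; (whole slice rotated 70° about Z — lengths, areas and connectivity unchanged). Overall, the cross-section is a single solid region. Total boundary length (outer) = 27.96 mm.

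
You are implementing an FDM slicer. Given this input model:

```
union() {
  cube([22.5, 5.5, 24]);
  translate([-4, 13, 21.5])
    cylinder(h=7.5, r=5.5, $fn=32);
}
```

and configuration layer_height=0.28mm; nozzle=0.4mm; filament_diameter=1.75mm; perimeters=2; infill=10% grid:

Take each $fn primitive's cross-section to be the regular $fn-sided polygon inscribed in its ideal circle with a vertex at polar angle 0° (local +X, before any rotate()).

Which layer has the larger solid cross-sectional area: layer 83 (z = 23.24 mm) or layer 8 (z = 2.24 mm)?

layer 83 (z = 23.24 mm)

Layer 83 (z = 23.24): the cube (footprint 22.5×5.5) is included at this height (area 123.75 mm²); the r=5.5 cylinder at (-4, 13) gives a regular 32-gon of circumradius 5.5 (constant along its height) (area = (32/2)·5.500²·sin(360°/32) = 94.42 mm²); Merging all regions: the 2 present regions are separate (no shared area or edge), so areas and boundary lengths simply add and each stays a separate island — area = 218.17 mm². So its area = 218.17 mm². Layer 8 (z = 2.24): the cube (footprint 22.5×5.5) is included at this height (area 123.75 mm²); the cylinder at (-4, 13) does not reach this height (z outside [21.5, 29]); Taking the union: only the 22.5×5.5 cube is present, so the union is just that shape — area = 123.75 mm². So its area = 123.75 mm². Layer 83 is larger (218.17 vs 123.75 mm²).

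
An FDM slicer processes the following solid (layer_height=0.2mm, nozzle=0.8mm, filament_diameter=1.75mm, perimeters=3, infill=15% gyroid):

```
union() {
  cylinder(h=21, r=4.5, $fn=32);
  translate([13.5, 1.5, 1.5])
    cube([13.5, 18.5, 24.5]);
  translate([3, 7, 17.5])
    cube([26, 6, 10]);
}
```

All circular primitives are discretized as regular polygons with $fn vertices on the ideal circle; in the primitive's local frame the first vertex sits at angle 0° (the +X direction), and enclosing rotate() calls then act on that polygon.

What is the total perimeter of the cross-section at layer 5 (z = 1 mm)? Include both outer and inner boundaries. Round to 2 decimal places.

28.23 mm

At z = 1 mm: the r=4.5 cylinder contributes a regular 32-gon of circumradius 4.5 (perimeter = 2·32·4.500·sin(180°/32) = 28.23 mm); the cube at (13.5, 1.5) does not reach this height (z outside [1.5, 26]); the cube at (3, 7) does not reach this height (z outside [17.5, 27.5]); Combining (union): only the r=4.5 cylinder is present, so the union is just that shape — boundary = 28.23 mm. Overall, the cross-section is a single solid region. Total boundary length (outer) = 28.23 mm.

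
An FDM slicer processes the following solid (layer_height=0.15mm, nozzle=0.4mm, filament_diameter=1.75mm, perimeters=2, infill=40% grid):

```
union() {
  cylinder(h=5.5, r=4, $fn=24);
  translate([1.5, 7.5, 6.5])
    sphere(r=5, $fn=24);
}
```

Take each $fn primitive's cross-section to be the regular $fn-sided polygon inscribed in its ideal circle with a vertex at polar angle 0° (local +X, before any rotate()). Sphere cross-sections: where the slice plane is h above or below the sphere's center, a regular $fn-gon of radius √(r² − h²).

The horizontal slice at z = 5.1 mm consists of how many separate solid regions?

1

At z = 5.1 mm: the r=4 cylinder contributes a regular 24-gon of circumradius 4; the r=5 sphere at (1.5, 7.5) slices to a regular 24-gon of circumradius 4.800 (√(r²−h²) with h=1.4 from center); Combining (union): the regions partially overlap (shared area 3.15 mm²), so overlapping operands fuse into one piece — 1 connected region. The result has 1 disconnected region.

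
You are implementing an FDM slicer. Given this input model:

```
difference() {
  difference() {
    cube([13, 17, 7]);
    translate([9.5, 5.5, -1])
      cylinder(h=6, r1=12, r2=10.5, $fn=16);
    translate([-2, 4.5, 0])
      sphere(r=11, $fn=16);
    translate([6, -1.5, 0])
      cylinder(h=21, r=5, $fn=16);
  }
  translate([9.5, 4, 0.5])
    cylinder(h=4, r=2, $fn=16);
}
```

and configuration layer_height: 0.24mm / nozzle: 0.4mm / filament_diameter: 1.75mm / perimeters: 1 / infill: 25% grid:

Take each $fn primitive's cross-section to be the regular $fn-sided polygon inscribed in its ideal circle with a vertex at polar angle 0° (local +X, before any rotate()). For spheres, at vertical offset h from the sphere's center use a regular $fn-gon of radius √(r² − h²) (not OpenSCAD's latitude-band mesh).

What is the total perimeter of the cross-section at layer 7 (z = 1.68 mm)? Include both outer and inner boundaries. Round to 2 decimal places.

29.70 mm

At z = 1.68 mm: the 13×17 cube contributes its full rectangle (perimeter 60.00 mm); the cone at (9.5, 5.5): at t=0.447 of its height the radius interpolates to r₁+(r₂−r₁)t = 11.330, giving a regular 16-gon of that circumradius (perimeter = 2·16·11.330·sin(180°/16) = 70.73 mm); the r=11 sphere at (-2, 4.5) slices to a regular 16-gon of circumradius 10.871 (√(r²−h²) with h=1.68 from center) (perimeter = 2·16·10.871·sin(180°/16) = 67.87 mm); the cylinder at (6, -1.5): section is a regular 16-gon, circumradius r=5 (perimeter = 2·16·5.000·sin(180°/16) = 31.21 mm); After the difference (first − rest): starting from the 13×17 cube, the cone at (9.5, 5.5) partially overlaps it — only the 201.42 mm² overlap (of its 393.00 mm²) is removed, clipping the outline; the r=11 sphere at (-2, 4.5) partially overlaps it — only the 4.33 mm² overlap (of its 361.80 mm²) is removed, clipping the outline; the r=5 cylinder at (6, -1.5) misses the remaining region (no effect) — boundary = 29.70 mm; the cylinder at (9.5, 4): section is a regular 16-gon, circumradius r=2 (perimeter = 2·16·2.000·sin(180°/16) = 12.49 mm); Subtracting the remaining from the first: starting from that combined region, the r=2 cylinder at (9.5, 4) misses the remaining region (no effect) — boundary = 29.70 mm. Overall, the cross-section is a single solid region. Total boundary length (outer) = 29.70 mm.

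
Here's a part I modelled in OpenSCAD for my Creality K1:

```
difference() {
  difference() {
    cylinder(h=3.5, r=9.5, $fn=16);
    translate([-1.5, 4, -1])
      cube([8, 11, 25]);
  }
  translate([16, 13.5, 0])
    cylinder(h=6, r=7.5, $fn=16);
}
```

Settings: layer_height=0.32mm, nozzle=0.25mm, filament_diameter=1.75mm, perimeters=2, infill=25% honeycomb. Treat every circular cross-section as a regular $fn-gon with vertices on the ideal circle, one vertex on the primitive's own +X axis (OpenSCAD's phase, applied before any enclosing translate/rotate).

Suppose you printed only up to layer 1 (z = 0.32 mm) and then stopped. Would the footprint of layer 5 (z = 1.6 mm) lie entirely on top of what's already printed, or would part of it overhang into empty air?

entirely on top

Compare the two slices. At z = 0.32: the r=9.5 cylinder gives a regular 16-gon of circumradius 9.5 (constant along its height) (area = (16/2)·9.500²·sin(360°/16) = 276.30 mm²); the 8×11 cube at (-1.5, 4) contributes its full rectangle (area 88.00 mm²); Subtracting the remaining from the first: starting from the r=9.5 cylinder (276.30 mm²), the 8×11 cube at (-1.5, 4) partially overlaps it — only the 37.65 mm² overlap (of its 88.00 mm²) is removed, clipping the outline — area = 238.65 mm²; the cylinder at (16, 13.5): section is a regular 16-gon, circumradius r=7.5 (area = (16/2)·7.500²·sin(360°/16) = 172.21 mm²); Subtracting the remaining from the first: starting from that combined region (238.65 mm²), the r=7.5 cylinder at (16, 13.5) misses the remaining region (no effect) — area = 238.65 mm². At z = 1.6: the cylinder: section is a regular 16-gon, circumradius r=9.5 (area = (16/2)·9.500²·sin(360°/16) = 276.30 mm²); the cube at (-1.5, 4) (footprint 8×11) is included at this height (area 88.00 mm²); After the difference (first − rest): starting from the r=9.5 cylinder (276.30 mm²), the 8×11 cube at (-1.5, 4) partially overlaps it — only the 37.65 mm² overlap (of its 88.00 mm²) is removed, clipping the outline — area = 238.65 mm²; the r=7.5 cylinder at (16, 13.5) gives a regular 16-gon of circumradius 7.5 (constant along its height) (area = (16/2)·7.500²·sin(360°/16) = 172.21 mm²); Subtracting the remaining from the first: starting from that combined region (238.65 mm²), the r=7.5 cylinder at (16, 13.5) misses the remaining region (no effect) — area = 238.65 mm². Checking containment: the cross-section at z = 1.6 is a subset of the cross-section at z = 0.32.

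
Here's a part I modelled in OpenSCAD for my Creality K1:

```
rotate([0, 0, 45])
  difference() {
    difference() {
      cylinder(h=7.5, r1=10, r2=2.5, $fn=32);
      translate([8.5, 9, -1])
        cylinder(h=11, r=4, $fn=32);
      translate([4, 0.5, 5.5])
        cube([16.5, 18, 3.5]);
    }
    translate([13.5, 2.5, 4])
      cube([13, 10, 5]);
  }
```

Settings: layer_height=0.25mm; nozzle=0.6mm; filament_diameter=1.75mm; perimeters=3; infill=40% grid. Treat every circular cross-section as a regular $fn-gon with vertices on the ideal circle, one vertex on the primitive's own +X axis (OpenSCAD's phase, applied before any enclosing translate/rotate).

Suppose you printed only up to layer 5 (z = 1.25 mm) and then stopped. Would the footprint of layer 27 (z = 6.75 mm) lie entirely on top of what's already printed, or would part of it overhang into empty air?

Compare the two slices. At z = 1.25: the cone: at t=0.167 of its height the radius interpolates to r₁+(r₂−r₁)t = 8.750, giving a regular 32-gon of that circumradius (area = (32/2)·8.750²·sin(360°/32) = 238.99 mm²); the cylinder at (8.5, 9): section is a regular 32-gon, circumradius r=4 (area = (32/2)·4.000²·sin(360°/32) = 49.94 mm²); the cube at (4, 0.5) is not intersected at this z (z outside [5.5, 9]); Subtracting the remaining from the first: starting from the cone (238.99 mm²), the r=4 cylinder at (8.5, 9) partially overlaps it — only the 0.58 mm² overlap (of its 49.94 mm²) is removed, clipping the outline — area = 238.41 mm²; the cube at (13.5, 2.5) does not reach this height (z outside [4, 9]); Taking the first minus the rest: none of the subtracted shapes is present at this height, so the result so far is unchanged — area = 238.41 mm²; (whole slice rotated 45° about Z — lengths, areas and connectivity unchanged). At z = 6.75: the cone contributes a regular 32-gon of circumradius 3.250 (interpolated between r1=10 and r2=2.5 at t=0.900) (area = (32/2)·3.250²·sin(360°/32) = 32.97 mm²); the r=4 cylinder at (8.5, 9) contributes a regular 32-gon of circumradius 4 (area = (32/2)·4.000²·sin(360°/32) = 49.94 mm²); the cube at (4, 0.5) (footprint 16.5×18) is included at this height (area 297.00 mm²); After the difference (first − rest): starting from the cone (32.97 mm²), the r=4 cylinder at (8.5, 9) misses the remaining region (no effect); the 16.5×18 cube at (4, 0.5) misses the remaining region (no effect) — area = 32.97 mm²; the cube at (13.5, 2.5) (footprint 13×10) is included at this height (area 130.00 mm²); Subtracting the remaining from the first: starting from the result so far (32.97 mm²), the 13×10 cube at (13.5, 2.5) misses the remaining region (no effect) — area = 32.97 mm²; (whole slice rotated 45° about Z — lengths, areas and connectivity unchanged). Checking containment: the cross-section at z = 6.75 is a subset of the cross-section at z = 1.25.

entirely on top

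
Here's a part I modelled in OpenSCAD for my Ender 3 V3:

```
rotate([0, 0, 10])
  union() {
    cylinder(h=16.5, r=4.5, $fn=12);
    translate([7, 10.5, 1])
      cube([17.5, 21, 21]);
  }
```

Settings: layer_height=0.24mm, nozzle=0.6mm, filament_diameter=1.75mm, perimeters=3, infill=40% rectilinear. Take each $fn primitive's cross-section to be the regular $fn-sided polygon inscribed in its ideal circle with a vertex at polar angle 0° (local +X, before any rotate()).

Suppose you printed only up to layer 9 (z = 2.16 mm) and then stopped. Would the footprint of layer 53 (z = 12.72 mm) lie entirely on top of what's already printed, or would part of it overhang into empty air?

Compare the two slices. At z = 2.16: the r=4.5 cylinder contributes a regular 12-gon of circumradius 4.5 (area = (12/2)·4.500²·sin(360°/12) = 60.75 mm²); the cube at (7, 10.5) (footprint 17.5×21) is included at this height (area 367.50 mm²); Merging all regions: the 2 present regions are separate (no shared area or edge), so areas and boundary lengths simply add and each stays a separate island — area = 428.25 mm²; (rotated 10° about Z; rotation is an isometry so areas/perimeters/island counts are preserved). At z = 12.72: the cylinder: section is a regular 12-gon, circumradius r=4.5 (area = (12/2)·4.500²·sin(360°/12) = 60.75 mm²); the 17.5×21 cube at (7, 10.5) contributes its full rectangle (area 367.50 mm²); Taking the union: the 2 present regions are separate (no shared area or edge), so areas and boundary lengths simply add and each stays a separate island — area = 428.25 mm²; (rotated 10° about Z; rotation is an isometry so areas/perimeters/island counts are preserved). Checking containment: the cross-section at z = 12.72 is a subset of the cross-section at z = 2.16.

entirely on top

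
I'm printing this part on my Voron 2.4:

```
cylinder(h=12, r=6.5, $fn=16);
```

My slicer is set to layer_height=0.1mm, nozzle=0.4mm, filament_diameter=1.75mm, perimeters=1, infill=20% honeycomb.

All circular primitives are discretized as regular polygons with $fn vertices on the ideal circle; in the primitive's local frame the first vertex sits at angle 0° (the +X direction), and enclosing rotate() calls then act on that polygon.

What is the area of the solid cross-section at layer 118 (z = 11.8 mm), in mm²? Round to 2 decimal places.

At z = 11.8 mm: the cylinder: section is a regular 16-gon, circumradius r=6.5 (area = (16/2)·6.500²·sin(360°/16) = 129.35 mm²). Overall, the cross-section is a single solid region. Net area = 129.35 mm².

129.35 mm²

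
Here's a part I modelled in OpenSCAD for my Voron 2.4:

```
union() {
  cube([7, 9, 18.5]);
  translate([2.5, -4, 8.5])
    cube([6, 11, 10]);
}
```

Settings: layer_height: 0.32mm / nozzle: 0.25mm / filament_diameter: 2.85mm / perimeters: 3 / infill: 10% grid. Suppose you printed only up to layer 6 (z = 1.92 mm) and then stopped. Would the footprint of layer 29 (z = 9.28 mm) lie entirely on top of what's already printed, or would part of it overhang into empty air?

Compare the two slices. At z = 1.92: the cube is present — its section is the full 7×9 rectangle (area 63.00 mm²); the cube at (2.5, -4) does not reach this height (z outside [8.5, 18.5]); Combining (union): only the 7×9 cube is present, so the union is just that shape — area = 63.00 mm². At z = 9.28: the 7×9 cube contributes its full rectangle (area 63.00 mm²); the 6×11 cube at (2.5, -4) contributes its full rectangle (area 66.00 mm²); Taking the union: the regions partially overlap — summed areas 129.00 mm² minus the doubly-counted overlap 31.50 mm² gives 97.50 mm² — area = 97.50 mm². Checking containment: at z = 9.28 the cross-section extends beyond the z = 1.92 cross-section by about 34.50 mm².

part overhangs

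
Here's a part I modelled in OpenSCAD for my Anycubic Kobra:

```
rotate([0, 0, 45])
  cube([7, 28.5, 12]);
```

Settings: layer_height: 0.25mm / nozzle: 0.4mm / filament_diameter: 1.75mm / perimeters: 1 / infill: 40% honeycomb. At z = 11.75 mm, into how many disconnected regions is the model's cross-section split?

1

At z = 11.75 mm: the cube (footprint 7×28.5) is included at this height; (whole slice rotated 45° about Z — lengths, areas and connectivity unchanged). The result has 1 disconnected region.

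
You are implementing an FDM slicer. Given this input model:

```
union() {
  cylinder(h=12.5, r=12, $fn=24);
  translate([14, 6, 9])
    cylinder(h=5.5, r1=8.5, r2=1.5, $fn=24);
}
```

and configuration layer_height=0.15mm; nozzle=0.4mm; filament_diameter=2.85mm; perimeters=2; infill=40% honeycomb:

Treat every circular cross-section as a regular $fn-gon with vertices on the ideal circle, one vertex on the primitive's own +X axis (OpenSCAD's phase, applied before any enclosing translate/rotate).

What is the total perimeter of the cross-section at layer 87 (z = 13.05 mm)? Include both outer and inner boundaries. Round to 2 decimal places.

At z = 13.05 mm: the cylinder is absent (z outside [0, 12.5]); the cone at (14, 6): at t=0.736 of its height the radius interpolates to r₁+(r₂−r₁)t = 3.345, giving a regular 24-gon of that circumradius (perimeter = 2·24·3.345·sin(180°/24) = 20.96 mm); Merging all regions: only the cone at (14, 6) is present, so the union is just that shape — boundary = 20.96 mm. Overall, the cross-section is a single solid region. Total boundary length (outer) = 20.96 mm.

20.96 mm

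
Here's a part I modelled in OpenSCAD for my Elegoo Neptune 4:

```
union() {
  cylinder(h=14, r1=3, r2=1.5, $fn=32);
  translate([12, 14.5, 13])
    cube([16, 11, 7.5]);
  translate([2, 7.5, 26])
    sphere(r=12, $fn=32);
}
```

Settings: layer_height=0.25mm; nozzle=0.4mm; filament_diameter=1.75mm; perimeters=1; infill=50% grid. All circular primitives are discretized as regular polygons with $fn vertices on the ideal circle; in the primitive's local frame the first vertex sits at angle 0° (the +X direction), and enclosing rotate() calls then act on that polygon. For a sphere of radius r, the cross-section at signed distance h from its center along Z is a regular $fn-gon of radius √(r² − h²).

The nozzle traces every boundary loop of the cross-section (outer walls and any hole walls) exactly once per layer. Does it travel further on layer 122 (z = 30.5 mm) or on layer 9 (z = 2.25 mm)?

layer 122 (z = 30.5 mm)

Layer 122 (z = 30.5): the cone is not intersected at this z (z outside [0, 14]); the cube at (12, 14.5) is not intersected at this z (z outside [13, 20.5]); the r=12 sphere at (2, 7.5) slices to a regular 32-gon of circumradius 11.124 (√(r²−h²) with h=4.5 from center) (perimeter = 2·32·11.124·sin(180°/32) = 69.78 mm); Merging all regions: only the r=12 sphere at (2, 7.5) is present, so the union is just that shape — boundary = 69.78 mm. So its perimeter = 69.78 mm. Layer 9 (z = 2.25): the cone: at t=0.161 of its height the radius interpolates to r₁+(r₂−r₁)t = 2.759, giving a regular 32-gon of that circumradius (perimeter = 2·32·2.759·sin(180°/32) = 17.31 mm); the cube at (12, 14.5) is absent (z outside [13, 20.5]); the sphere at (2, 7.5) is not intersected at this z (|z−center|=23.750 > r=12); Taking the union: only the cone is present, so the union is just that shape — boundary = 17.31 mm. So its perimeter = 17.31 mm. Layer 122 is larger (69.78 vs 17.31 mm).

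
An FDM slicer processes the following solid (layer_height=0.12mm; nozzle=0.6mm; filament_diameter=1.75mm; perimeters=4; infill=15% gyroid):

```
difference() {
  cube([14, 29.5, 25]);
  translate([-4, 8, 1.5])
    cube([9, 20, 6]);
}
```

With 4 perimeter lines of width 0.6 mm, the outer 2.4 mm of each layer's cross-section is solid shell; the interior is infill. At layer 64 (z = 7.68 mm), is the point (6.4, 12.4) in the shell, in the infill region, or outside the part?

At z = 7.68 mm: the 14×29.5 cube contributes its full rectangle; the cube at (-4, 8) is absent (z outside [1.5, 7.5]); Subtracting the remaining from the first: none of the subtracted shapes is present at this height, so the 14×29.5 cube is unchanged — 1 connected region. Overall, the cross-section is a single solid region. The nearest boundary edge runs (0.00, 29.50)→(0.00, 0.00); distance from the point to it = 6.40 mm. The point is inside the cross-section and 6.40 mm from the nearest boundary — more than the 2.4 mm shell width (4 × 0.6), so it's in the infill interior.

infill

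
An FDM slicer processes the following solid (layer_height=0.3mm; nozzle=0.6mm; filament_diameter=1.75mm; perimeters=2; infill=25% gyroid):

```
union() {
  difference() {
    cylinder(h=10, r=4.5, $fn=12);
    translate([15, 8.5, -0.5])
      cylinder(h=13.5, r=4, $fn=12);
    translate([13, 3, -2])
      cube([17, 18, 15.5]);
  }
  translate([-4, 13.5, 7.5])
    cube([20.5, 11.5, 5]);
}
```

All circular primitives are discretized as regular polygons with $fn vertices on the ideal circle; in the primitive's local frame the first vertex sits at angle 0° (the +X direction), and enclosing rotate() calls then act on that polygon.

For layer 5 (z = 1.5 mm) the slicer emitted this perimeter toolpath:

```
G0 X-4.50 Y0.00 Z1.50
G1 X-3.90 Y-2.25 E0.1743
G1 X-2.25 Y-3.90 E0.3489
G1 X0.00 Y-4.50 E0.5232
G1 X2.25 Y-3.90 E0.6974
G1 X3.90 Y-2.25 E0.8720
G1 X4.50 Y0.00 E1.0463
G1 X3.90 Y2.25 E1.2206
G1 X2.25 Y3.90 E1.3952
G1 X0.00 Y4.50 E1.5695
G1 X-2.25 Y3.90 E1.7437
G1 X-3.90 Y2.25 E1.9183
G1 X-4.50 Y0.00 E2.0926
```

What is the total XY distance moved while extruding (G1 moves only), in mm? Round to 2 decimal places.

27.96 mm

Sum the Euclidean lengths of each G1 segment: total = 27.96 mm.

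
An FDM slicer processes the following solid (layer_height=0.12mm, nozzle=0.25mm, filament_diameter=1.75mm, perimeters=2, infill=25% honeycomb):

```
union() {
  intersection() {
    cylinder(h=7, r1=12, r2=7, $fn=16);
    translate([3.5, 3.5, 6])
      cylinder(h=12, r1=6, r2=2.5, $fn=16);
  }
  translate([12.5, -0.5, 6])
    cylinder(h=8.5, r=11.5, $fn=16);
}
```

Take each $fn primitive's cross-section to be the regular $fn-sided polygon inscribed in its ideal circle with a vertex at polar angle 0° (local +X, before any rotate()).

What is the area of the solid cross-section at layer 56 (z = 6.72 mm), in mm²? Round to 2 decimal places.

433.93 mm²

At z = 6.72 mm: the cone (r1=12→r2=7) has section circumradius 7.200 here — a regular 16-gon (area = (16/2)·7.200²·sin(360°/16) = 158.71 mm²); the cone at (3.5, 3.5) (r1=6→r2=2.5) has section circumradius 5.790 here — a regular 16-gon (area = (16/2)·5.790²·sin(360°/16) = 102.63 mm²); After intersecting: the cone at (3.5, 3.5) partially overlaps the cone; clipping to the common part keeps 66.11 mm² — area = 66.11 mm²; the cylinder at (12.5, -0.5): section is a regular 16-gon, circumradius r=11.5 (area = (16/2)·11.500²·sin(360°/16) = 404.88 mm²); Combining (union): the regions partially overlap — summed areas 470.98 mm² minus the doubly-counted overlap 37.06 mm² gives 433.93 mm² — area = 433.93 mm². Overall, the cross-section is a single solid region. Net area = 433.93 mm².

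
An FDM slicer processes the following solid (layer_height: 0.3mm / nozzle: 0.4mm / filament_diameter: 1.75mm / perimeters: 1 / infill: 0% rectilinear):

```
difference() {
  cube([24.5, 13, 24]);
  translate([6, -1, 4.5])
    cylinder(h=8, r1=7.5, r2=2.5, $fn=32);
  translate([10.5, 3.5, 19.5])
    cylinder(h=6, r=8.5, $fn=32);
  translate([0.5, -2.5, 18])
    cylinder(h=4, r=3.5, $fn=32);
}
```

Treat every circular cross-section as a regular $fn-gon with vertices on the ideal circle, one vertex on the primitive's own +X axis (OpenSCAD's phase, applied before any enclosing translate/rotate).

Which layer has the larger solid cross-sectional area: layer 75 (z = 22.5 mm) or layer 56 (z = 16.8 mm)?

layer 56 (z = 16.8 mm)

Layer 75 (z = 22.5): the 24.5×13 cube contributes its full rectangle (area 318.50 mm²); the cone at (6, -1) does not reach this height (z outside [4.5, 12.5]); the r=8.5 cylinder at (10.5, 3.5) contributes a regular 32-gon of circumradius 8.5 (area = (32/2)·8.500²·sin(360°/32) = 225.52 mm²); the cylinder at (0.5, -2.5) is absent (z outside [18, 22]); Taking the first minus the rest: starting from the 24.5×13 cube (318.50 mm²), the r=8.5 cylinder at (10.5, 3.5) partially overlaps it — only the 170.35 mm² overlap (of its 225.52 mm²) is removed, clipping the outline — area = 148.15 mm². So its area = 148.15 mm². Layer 56 (z = 16.8): the 24.5×13 cube contributes its full rectangle (area 318.50 mm²); the cone at (6, -1) is not intersected at this z (z outside [4.5, 12.5]); the cylinder at (10.5, 3.5) is absent (z outside [19.5, 25.5]); the cylinder at (0.5, -2.5) does not reach this height (z outside [18, 22]); Subtracting the remaining from the first: none of the subtracted shapes is present at this height, so the 24.5×13 cube is unchanged — area = 318.50 mm². So its area = 318.50 mm². Layer 56 is larger (318.50 vs 148.15 mm²).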